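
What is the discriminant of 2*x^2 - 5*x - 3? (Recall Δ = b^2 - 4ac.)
Δ = 49

For a quadratic a x^2 + b x + c the discriminant is Δ = b^2 - 4ac = (-5)^2 - 4*(2)*(-3) = 25 - (-24) = 49.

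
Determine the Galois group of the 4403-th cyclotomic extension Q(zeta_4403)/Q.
|Gal(Q(zeta_4403)/Q)| = phi(4403) = 3456; group ≅ (Z/4403Z)^* ≅ Z/6Z × Z/16Z × Z/36Z

The n-th cyclotomic polynomial Φ_4403(x) is the minimal polynomial of zeta_4403 over Q and has degree phi(4403) = 3456. So Q(zeta_4403) is a degree-3456 Galois extension with Galois group (Z/4403Z)^*. By CRT, (Z/4403Z)^* ≅ (Z/7Z)^* × (Z/17Z)^* × (Z/37Z)^*. Each prime-power unit group is (Z/7Z)^* ≅ Z/6Z; (Z/17Z)^* ≅ Z/16Z; (Z/37Z)^* ≅ Z/36Z. Hence Gal(Q(zeta_4403)/Q) ≅ Z/6Z × Z/16Z × Z/36Z.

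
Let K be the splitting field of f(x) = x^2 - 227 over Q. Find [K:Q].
[K:Q] = 2

The polynomial x^2 - 227 is irreducible over Q since 227 is not a perfect square. Its splitting field is Q(sqrt(227)), which has degree 2 over Q.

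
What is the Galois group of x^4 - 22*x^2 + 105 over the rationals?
Gal(K/Q) = V_4 (Klein four-group, Z/2Z × Z/2Z)

f factors as (x^2 - 15)(x^2 - 7), so the splitting field is K = Q(sqrt(15), sqrt(7)). The elements 15, 7, 105 are all non-squares in Q, so sqrt(15) and sqrt(7) generate independent quadratic extensions. Thus [K:Q] = 4 and Gal(K/Q) is generated by the two order-2 automorphisms sqrt(15) ↦ -sqrt(15) and sqrt(7) ↦ -sqrt(7), giving V_4.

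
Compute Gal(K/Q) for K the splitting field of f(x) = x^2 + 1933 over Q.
Gal(K/Q) = Z/2Z (cyclic of order 2)

x^2 + 1933 is irreducible over Q since -1933 is not a rational square. The splitting field Q(sqrt(-1933)) has degree 2 over Q, and its unique nontrivial automorphism is sqrt(-1933) ↦ -sqrt(-1933). Hence Gal(Q(sqrt(-1933))/Q) = Z/2Z.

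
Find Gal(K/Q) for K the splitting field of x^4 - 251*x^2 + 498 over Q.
Gal(K/Q) = V_4 (Klein four-group, Z/2Z × Z/2Z)

f factors as (x^2 - 2)(x^2 - 249), so the splitting field is K = Q(sqrt(2), sqrt(249)). The elements 2, 249, 498 are all non-squares in Q, so sqrt(2) and sqrt(249) generate independent quadratic extensions. Thus [K:Q] = 4 and Gal(K/Q) is generated by the two order-2 automorphisms sqrt(2) ↦ -sqrt(2) and sqrt(249) ↦ -sqrt(249), giving V_4.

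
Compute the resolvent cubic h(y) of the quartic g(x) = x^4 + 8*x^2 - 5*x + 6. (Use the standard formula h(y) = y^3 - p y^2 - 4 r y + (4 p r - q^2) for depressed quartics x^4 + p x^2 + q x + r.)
h(y) = y^3 - 8*y^2 - 24*y + 167

Identify coefficients: p = 8, q = -5, r = 6.
Plug into h(y) = y^3 - p y^2 - 4 r y + (4 p r - q^2):
  h(y) = y^3 - (8) y^2 - 4*(6) y + (4*(8)*(6) - (-5)^2)
       = y^3 + (-8) y^2 + (-24) y + (167).
Simplifying: h(y) = y^3 - 8*y^2 - 24*y + 167.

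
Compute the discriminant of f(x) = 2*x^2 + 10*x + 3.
Δ = 76

For a quadratic a x^2 + b x + c the discriminant is Δ = b^2 - 4ac = (10)^2 - 4*(2)*(3) = 100 - (24) = 76.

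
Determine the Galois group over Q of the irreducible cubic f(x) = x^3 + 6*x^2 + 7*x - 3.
Gal(K/Q) = S_3 (symmetric group of order 6)

Compute the discriminant of x^3 + (6)*x^2 + (7)*x + (-3): Δ = 473. Since Δ is not a rational square, the Galois group is not contained in A_3; it must be the full S_3 (irreducibility of the cubic rules out anything smaller).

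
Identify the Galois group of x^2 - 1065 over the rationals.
Gal(K/Q) = Z/2Z (cyclic of order 2)

x^2 - 1065 is irreducible over Q since 1065 is not a rational square. The splitting field Q(sqrt(1065)) has degree 2 over Q, and its unique nontrivial automorphism is sqrt(1065) ↦ -sqrt(1065). Hence Gal(Q(sqrt(1065))/Q) = Z/2Z.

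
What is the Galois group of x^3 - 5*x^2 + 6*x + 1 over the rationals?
Gal(K/Q) = S_3 (symmetric group of order 6)

Compute the discriminant of x^3 + (-5)*x^2 + (6)*x + (1): Δ = -31. Since Δ is not a rational square, the Galois group is not contained in A_3; it must be the full S_3 (irreducibility of the cubic rules out anything smaller).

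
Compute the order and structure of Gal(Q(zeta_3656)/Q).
|Gal(Q(zeta_3656)/Q)| = phi(3656) = 1824; group ≅ (Z/3656Z)^* ≅ Z/2Z × Z/2Z × Z/456Z

The n-th cyclotomic polynomial Φ_3656(x) is the minimal polynomial of zeta_3656 over Q and has degree phi(3656) = 1824. So Q(zeta_3656) is a degree-1824 Galois extension with Galois group (Z/3656Z)^*. By CRT, (Z/3656Z)^* ≅ (Z/8Z)^* × (Z/457Z)^*. Each prime-power unit group is (Z/8Z)^* ≅ Z/2Z × Z/2Z; (Z/457Z)^* ≅ Z/456Z. Hence Gal(Q(zeta_3656)/Q) ≅ Z/2Z × Z/2Z × Z/456Z.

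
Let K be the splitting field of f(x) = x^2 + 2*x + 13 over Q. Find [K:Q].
[K:Q] = 2

The discriminant of x^2 + (2)*x + (13) is b^2 - 4c = 4 - (52) = -48. Since -48 is not a perfect square in Q, the polynomial is irreducible over Q. Its two roots generate a degree-2 extension, so [K:Q] = 2.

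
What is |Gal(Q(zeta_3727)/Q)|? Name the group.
|Gal(Q(zeta_3727)/Q)| = phi(3727) = 3726; group ≅ (Z/3727Z)^* ≅ Z/3726Z

The n-th cyclotomic polynomial Φ_3727(x) is the minimal polynomial of zeta_3727 over Q and has degree phi(3727) = 3726. So Q(zeta_3727) is a degree-3726 Galois extension with Galois group (Z/3727Z)^*. (Z/3727Z)^* is cyclic since 3727 is an odd prime power (or 4). Hence Gal(Q(zeta_3727)/Q) ≅ Z/3726Z.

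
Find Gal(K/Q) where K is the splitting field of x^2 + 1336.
Gal(K/Q) = Z/2Z (cyclic of order 2)

x^2 + 1336 is irreducible over Q since -1336 is not a rational square. The splitting field Q(sqrt(-1336)) has degree 2 over Q, and its unique nontrivial automorphism is sqrt(-1336) ↦ -sqrt(-1336). Hence Gal(Q(sqrt(-1336))/Q) = Z/2Z.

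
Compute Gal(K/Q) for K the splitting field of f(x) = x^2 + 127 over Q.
Gal(K/Q) = Z/2Z (cyclic of order 2)

x^2 + 127 is irreducible over Q since -127 is not a rational square. The splitting field Q(sqrt(-127)) has degree 2 over Q, and its unique nontrivial automorphism is sqrt(-127) ↦ -sqrt(-127). Hence Gal(Q(sqrt(-127))/Q) = Z/2Z.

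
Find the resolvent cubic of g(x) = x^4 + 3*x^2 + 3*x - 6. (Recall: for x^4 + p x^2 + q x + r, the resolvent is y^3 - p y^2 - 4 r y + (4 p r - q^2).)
h(y) = y^3 - 3*y^2 + 24*y - 81

Identify coefficients: p = 3, q = 3, r = -6.
Plug into h(y) = y^3 - p y^2 - 4 r y + (4 p r - q^2):
  h(y) = y^3 - (3) y^2 - 4*(-6) y + (4*(3)*(-6) - (3)^2)
       = y^3 + (-3) y^2 + (24) y + (-81).
Simplifying: h(y) = y^3 - 3*y^2 + 24*y - 81.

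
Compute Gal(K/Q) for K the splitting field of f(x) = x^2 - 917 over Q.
Gal(K/Q) = Z/2Z (cyclic of order 2)

x^2 - 917 is irreducible over Q since 917 is not a rational square. The splitting field Q(sqrt(917)) has degree 2 over Q, and its unique nontrivial automorphism is sqrt(917) ↦ -sqrt(917). Hence Gal(Q(sqrt(917))/Q) = Z/2Z.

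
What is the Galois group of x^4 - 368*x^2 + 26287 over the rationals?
Gal(K/Q) = V_4 (Klein four-group, Z/2Z × Z/2Z)

f factors as (x^2 - 97)(x^2 - 271), so the splitting field is K = Q(sqrt(97), sqrt(271)). The elements 97, 271, 26287 are all non-squares in Q, so sqrt(97) and sqrt(271) generate independent quadratic extensions. Thus [K:Q] = 4 and Gal(K/Q) is generated by the two order-2 automorphisms sqrt(97) ↦ -sqrt(97) and sqrt(271) ↦ -sqrt(271), giving V_4.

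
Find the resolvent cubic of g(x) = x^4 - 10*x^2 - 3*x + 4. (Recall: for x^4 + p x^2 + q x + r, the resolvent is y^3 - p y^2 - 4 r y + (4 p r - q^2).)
h(y) = y^3 + 10*y^2 - 16*y - 169

Identify coefficients: p = -10, q = -3, r = 4.
Plug into h(y) = y^3 - p y^2 - 4 r y + (4 p r - q^2):
  h(y) = y^3 - (-10) y^2 - 4*(4) y + (4*(-10)*(4) - (-3)^2)
       = y^3 + (10) y^2 + (-16) y + (-169).
Simplifying: h(y) = y^3 + 10*y^2 - 16*y - 169.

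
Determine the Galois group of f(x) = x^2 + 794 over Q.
Gal(K/Q) = Z/2Z (cyclic of order 2)

x^2 + 794 is irreducible over Q since -794 is not a rational square. The splitting field Q(sqrt(-794)) has degree 2 over Q, and its unique nontrivial automorphism is sqrt(-794) ↦ -sqrt(-794). Hence Gal(Q(sqrt(-794))/Q) = Z/2Z.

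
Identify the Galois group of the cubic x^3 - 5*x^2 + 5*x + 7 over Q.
Gal(K/Q) = S_3 (symmetric group of order 6)

Compute the discriminant of x^3 + (-5)*x^2 + (5)*x + (7): Δ = -848. Since Δ is not a rational square, the Galois group is not contained in A_3; it must be the full S_3 (irreducibility of the cubic rules out anything smaller).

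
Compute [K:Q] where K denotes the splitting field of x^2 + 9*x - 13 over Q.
[K:Q] = 2

The discriminant of x^2 + (9)*x + (-13) is b^2 - 4c = 81 - (-52) = 133. Since 133 is not a perfect square in Q, the polynomial is irreducible over Q. Its two roots generate a degree-2 extension, so [K:Q] = 2.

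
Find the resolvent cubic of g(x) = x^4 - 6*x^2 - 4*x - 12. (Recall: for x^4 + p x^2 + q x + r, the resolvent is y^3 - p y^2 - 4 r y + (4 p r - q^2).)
h(y) = y^3 + 6*y^2 + 48*y + 272

Identify coefficients: p = -6, q = -4, r = -12.
Plug into h(y) = y^3 - p y^2 - 4 r y + (4 p r - q^2):
  h(y) = y^3 - (-6) y^2 - 4*(-12) y + (4*(-6)*(-12) - (-4)^2)
       = y^3 + (6) y^2 + (48) y + (272).
Simplifying: h(y) = y^3 + 6*y^2 + 48*y + 272.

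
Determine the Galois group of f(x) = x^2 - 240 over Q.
Gal(K/Q) = Z/2Z (cyclic of order 2)

x^2 - 240 is irreducible over Q since 240 is not a rational square. The splitting field Q(sqrt(240)) has degree 2 over Q, and its unique nontrivial automorphism is sqrt(240) ↦ -sqrt(240). Hence Gal(Q(sqrt(240))/Q) = Z/2Z.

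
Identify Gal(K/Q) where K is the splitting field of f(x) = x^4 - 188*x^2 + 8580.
Gal(K/Q) = V_4 (Klein four-group, Z/2Z × Z/2Z)

f factors as (x^2 - 78)(x^2 - 110), so the splitting field is K = Q(sqrt(78), sqrt(110)). The elements 78, 110, 8580 are all non-squares in Q, so sqrt(78) and sqrt(110) generate independent quadratic extensions. Thus [K:Q] = 4 and Gal(K/Q) is generated by the two order-2 automorphisms sqrt(78) ↦ -sqrt(78) and sqrt(110) ↦ -sqrt(110), giving V_4.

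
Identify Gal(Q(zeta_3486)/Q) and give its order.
|Gal(Q(zeta_3486)/Q)| = phi(3486) = 984; group ≅ (Z/3486Z)^* ≅ Z/2Z × Z/6Z × Z/82Z

The n-th cyclotomic polynomial Φ_3486(x) is the minimal polynomial of zeta_3486 over Q and has degree phi(3486) = 984. So Q(zeta_3486) is a degree-984 Galois extension with Galois group (Z/3486Z)^*. By CRT, (Z/3486Z)^* ≅ (Z/2Z)^* × (Z/3Z)^* × (Z/7Z)^* × (Z/83Z)^*. Each prime-power unit group is (Z/2Z)^* ≅ trivial group (order 1); (Z/3Z)^* ≅ Z/2Z; (Z/7Z)^* ≅ Z/6Z; (Z/83Z)^* ≅ Z/82Z. Hence Gal(Q(zeta_3486)/Q) ≅ Z/2Z × Z/6Z × Z/82Z.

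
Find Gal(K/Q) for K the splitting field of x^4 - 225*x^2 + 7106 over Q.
Gal(K/Q) = V_4 (Klein four-group, Z/2Z × Z/2Z)

f factors as (x^2 - 38)(x^2 - 187), so the splitting field is K = Q(sqrt(38), sqrt(187)). The elements 38, 187, 7106 are all non-squares in Q, so sqrt(38) and sqrt(187) generate independent quadratic extensions. Thus [K:Q] = 4 and Gal(K/Q) is generated by the two order-2 automorphisms sqrt(38) ↦ -sqrt(38) and sqrt(187) ↦ -sqrt(187), giving V_4.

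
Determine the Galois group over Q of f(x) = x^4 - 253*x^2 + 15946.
Gal(K/Q) = V_4 (Klein four-group, Z/2Z × Z/2Z)

f factors as (x^2 - 134)(x^2 - 119), so the splitting field is K = Q(sqrt(134), sqrt(119)). The elements 134, 119, 15946 are all non-squares in Q, so sqrt(134) and sqrt(119) generate independent quadratic extensions. Thus [K:Q] = 4 and Gal(K/Q) is generated by the two order-2 automorphisms sqrt(134) ↦ -sqrt(134) and sqrt(119) ↦ -sqrt(119), giving V_4.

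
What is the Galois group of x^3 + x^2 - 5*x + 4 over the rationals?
Gal(K/Q) = S_3 (symmetric group of order 6)

Compute the discriminant of x^3 + (1)*x^2 + (-5)*x + (4): Δ = -283. Since Δ is not a rational square, the Galois group is not contained in A_3; it must be the full S_3 (irreducibility of the cubic rules out anything smaller).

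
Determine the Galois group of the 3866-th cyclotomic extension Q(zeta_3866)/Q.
|Gal(Q(zeta_3866)/Q)| = phi(3866) = 1932; group ≅ (Z/3866Z)^* ≅ Z/1932Z

The n-th cyclotomic polynomial Φ_3866(x) is the minimal polynomial of zeta_3866 over Q and has degree phi(3866) = 1932. So Q(zeta_3866) is a degree-1932 Galois extension with Galois group (Z/3866Z)^*. By CRT, (Z/3866Z)^* ≅ (Z/2Z)^* × (Z/1933Z)^*. Each prime-power unit group is (Z/2Z)^* ≅ trivial group (order 1); (Z/1933Z)^* ≅ Z/1932Z. Hence Gal(Q(zeta_3866)/Q) ≅ Z/1932Z.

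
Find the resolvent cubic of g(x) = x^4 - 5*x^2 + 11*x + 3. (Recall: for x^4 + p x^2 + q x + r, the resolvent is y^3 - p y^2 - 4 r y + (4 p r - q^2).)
h(y) = y^3 + 5*y^2 - 12*y - 181

Identify coefficients: p = -5, q = 11, r = 3.
Plug into h(y) = y^3 - p y^2 - 4 r y + (4 p r - q^2):
  h(y) = y^3 - (-5) y^2 - 4*(3) y + (4*(-5)*(3) - (11)^2)
       = y^3 + (5) y^2 + (-12) y + (-181).
Simplifying: h(y) = y^3 + 5*y^2 - 12*y - 181.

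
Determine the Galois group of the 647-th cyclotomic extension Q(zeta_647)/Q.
|Gal(Q(zeta_647)/Q)| = phi(647) = 646; group ≅ (Z/647Z)^* ≅ Z/646Z

The n-th cyclotomic polynomial Φ_647(x) is the minimal polynomial of zeta_647 over Q and has degree phi(647) = 646. So Q(zeta_647) is a degree-646 Galois extension with Galois group (Z/647Z)^*. (Z/647Z)^* is cyclic since 647 is an odd prime power (or 4). Hence Gal(Q(zeta_647)/Q) ≅ Z/646Z.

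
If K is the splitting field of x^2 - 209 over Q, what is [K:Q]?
[K:Q] = 2

The polynomial x^2 - 209 is irreducible over Q since 209 is not a perfect square. Its splitting field is Q(sqrt(209)), which has degree 2 over Q.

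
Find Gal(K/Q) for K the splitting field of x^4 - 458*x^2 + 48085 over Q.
Gal(K/Q) = V_4 (Klein four-group, Z/2Z × Z/2Z)

f factors as (x^2 - 295)(x^2 - 163), so the splitting field is K = Q(sqrt(295), sqrt(163)). The elements 295, 163, 48085 are all non-squares in Q, so sqrt(295) and sqrt(163) generate independent quadratic extensions. Thus [K:Q] = 4 and Gal(K/Q) is generated by the two order-2 automorphisms sqrt(295) ↦ -sqrt(295) and sqrt(163) ↦ -sqrt(163), giving V_4.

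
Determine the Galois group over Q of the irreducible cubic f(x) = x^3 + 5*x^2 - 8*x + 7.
Gal(K/Q) = S_3 (symmetric group of order 6)

Compute the discriminant of x^3 + (5)*x^2 + (-8)*x + (7): Δ = -6215. Since Δ is not a rational square, the Galois group is not contained in A_3; it must be the full S_3 (irreducibility of the cubic rules out anything smaller).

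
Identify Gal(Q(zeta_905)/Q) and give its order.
|Gal(Q(zeta_905)/Q)| = phi(905) = 720; group ≅ (Z/905Z)^* ≅ Z/4Z × Z/180Z

The n-th cyclotomic polynomial Φ_905(x) is the minimal polynomial of zeta_905 over Q and has degree phi(905) = 720. So Q(zeta_905) is a degree-720 Galois extension with Galois group (Z/905Z)^*. By CRT, (Z/905Z)^* ≅ (Z/5Z)^* × (Z/181Z)^*. Each prime-power unit group is (Z/5Z)^* ≅ Z/4Z; (Z/181Z)^* ≅ Z/180Z. Hence Gal(Q(zeta_905)/Q) ≅ Z/4Z × Z/180Z.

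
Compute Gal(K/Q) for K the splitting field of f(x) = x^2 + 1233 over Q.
Gal(K/Q) = Z/2Z (cyclic of order 2)

x^2 + 1233 is irreducible over Q since -1233 is not a rational square. The splitting field Q(sqrt(-1233)) has degree 2 over Q, and its unique nontrivial automorphism is sqrt(-1233) ↦ -sqrt(-1233). Hence Gal(Q(sqrt(-1233))/Q) = Z/2Z.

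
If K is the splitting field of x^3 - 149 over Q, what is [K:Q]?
[K:Q] = 6

x^3 - 149 has one real root r = 149^(1/3) and two complex roots r*zeta_3, r*zeta_3^2 where zeta_3 = e^(2*pi*i/3). The splitting field is Q(r, zeta_3). [Q(r):Q] = 3 and [Q(zeta_3):Q] = 2 with gcd = 1, so [Q(r, zeta_3):Q] = 3 * 2 = 6.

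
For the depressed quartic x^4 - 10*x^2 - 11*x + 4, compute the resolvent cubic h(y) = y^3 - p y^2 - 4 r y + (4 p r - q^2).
h(y) = y^3 + 10*y^2 - 16*y - 281

Identify coefficients: p = -10, q = -11, r = 4.
Plug into h(y) = y^3 - p y^2 - 4 r y + (4 p r - q^2):
  h(y) = y^3 - (-10) y^2 - 4*(4) y + (4*(-10)*(4) - (-11)^2)
       = y^3 + (10) y^2 + (-16) y + (-281).
Simplifying: h(y) = y^3 + 10*y^2 - 16*y - 281.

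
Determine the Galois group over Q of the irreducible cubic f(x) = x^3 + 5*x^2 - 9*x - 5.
Gal(K/Q) = A_3 (cyclic of order 3)

Compute the discriminant of x^3 + (5)*x^2 + (-9)*x + (-5): Δ = 10816. Since Δ is a perfect square (Δ = 104^2), the Galois group is contained in A_3. Irreducibility forces the group to be transitive on three roots, so Gal = A_3.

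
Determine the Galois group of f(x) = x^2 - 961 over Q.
Gal(K/Q) = trivial group (order 1)

x^2 - 961 factors as (x - 31)(x + 31) over Q, so its splitting field is Q itself and the Galois group is trivial.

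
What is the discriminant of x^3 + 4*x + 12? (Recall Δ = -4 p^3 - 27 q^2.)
Δ = -4144

For a depressed cubic x^3 + p x + q the discriminant is Δ = -4 p^3 - 27 q^2 = -4*(4)^3 - 27*(12)^2 = -256 - 3888 = -4144.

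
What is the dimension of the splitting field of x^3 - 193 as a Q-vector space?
[K:Q] = 6

x^3 - 193 has one real root r = 193^(1/3) and two complex roots r*zeta_3, r*zeta_3^2 where zeta_3 = e^(2*pi*i/3). The splitting field is Q(r, zeta_3). [Q(r):Q] = 3 and [Q(zeta_3):Q] = 2 with gcd = 1, so [Q(r, zeta_3):Q] = 3 * 2 = 6.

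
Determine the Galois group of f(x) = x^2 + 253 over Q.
Gal(K/Q) = Z/2Z (cyclic of order 2)

x^2 + 253 is irreducible over Q since -253 is not a rational square. The splitting field Q(sqrt(-253)) has degree 2 over Q, and its unique nontrivial automorphism is sqrt(-253) ↦ -sqrt(-253). Hence Gal(Q(sqrt(-253))/Q) = Z/2Z.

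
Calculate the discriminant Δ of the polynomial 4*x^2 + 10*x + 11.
Δ = -76

For a quadratic a x^2 + b x + c the discriminant is Δ = b^2 - 4ac = (10)^2 - 4*(4)*(11) = 100 - (176) = -76.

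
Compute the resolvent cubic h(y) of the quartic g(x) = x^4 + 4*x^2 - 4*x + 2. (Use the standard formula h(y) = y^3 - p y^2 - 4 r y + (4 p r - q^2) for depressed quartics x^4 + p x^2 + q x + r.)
h(y) = y^3 - 4*y^2 - 8*y + 16

Identify coefficients: p = 4, q = -4, r = 2.
Plug into h(y) = y^3 - p y^2 - 4 r y + (4 p r - q^2):
  h(y) = y^3 - (4) y^2 - 4*(2) y + (4*(4)*(2) - (-4)^2)
       = y^3 + (-4) y^2 + (-8) y + (16).
Simplifying: h(y) = y^3 - 4*y^2 - 8*y + 16.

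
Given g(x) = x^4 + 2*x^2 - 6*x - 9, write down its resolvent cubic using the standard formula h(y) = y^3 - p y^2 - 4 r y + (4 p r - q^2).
h(y) = y^3 - 2*y^2 + 36*y - 108

Identify coefficients: p = 2, q = -6, r = -9.
Plug into h(y) = y^3 - p y^2 - 4 r y + (4 p r - q^2):
  h(y) = y^3 - (2) y^2 - 4*(-9) y + (4*(2)*(-9) - (-6)^2)
       = y^3 + (-2) y^2 + (36) y + (-108).
Simplifying: h(y) = y^3 - 2*y^2 + 36*y - 108.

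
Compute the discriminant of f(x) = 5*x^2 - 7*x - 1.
Δ = 69

For a quadratic a x^2 + b x + c the discriminant is Δ = b^2 - 4ac = (-7)^2 - 4*(5)*(-1) = 49 - (-20) = 69.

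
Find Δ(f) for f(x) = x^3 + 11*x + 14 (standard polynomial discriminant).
Δ = -10616

For a depressed cubic x^3 + p x + q the discriminant is Δ = -4 p^3 - 27 q^2 = -4*(11)^3 - 27*(14)^2 = -5324 - 5292 = -10616.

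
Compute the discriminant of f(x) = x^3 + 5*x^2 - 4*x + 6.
Δ = -5476

For x^3 + a x^2 + b x + c the discriminant is Δ = 18 a b c - 4 a^3 c + a^2 b^2 - 4 b^3 - 27 c^2.
Plug a = 5, b = -4, c = 6:
  18*(5)*(-4)*(6) - 4*(5)^3*(6) + (5)^2*(-4)^2 - 4*(-4)^3 - 27*(6)^2
  = -2160 + (-3000) + 400 + (256) + (-972)
  = -5476.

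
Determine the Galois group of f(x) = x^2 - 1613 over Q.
Gal(K/Q) = Z/2Z (cyclic of order 2)

x^2 - 1613 is irreducible over Q since 1613 is not a rational square. The splitting field Q(sqrt(1613)) has degree 2 over Q, and its unique nontrivial automorphism is sqrt(1613) ↦ -sqrt(1613). Hence Gal(Q(sqrt(1613))/Q) = Z/2Z.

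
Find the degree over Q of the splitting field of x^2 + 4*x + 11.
[K:Q] = 2

The discriminant of x^2 + (4)*x + (11) is b^2 - 4c = 16 - (44) = -28. Since -28 is not a perfect square in Q, the polynomial is irreducible over Q. Its two roots generate a degree-2 extension, so [K:Q] = 2.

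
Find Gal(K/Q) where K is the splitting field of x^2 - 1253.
Gal(K/Q) = Z/2Z (cyclic of order 2)

x^2 - 1253 is irreducible over Q since 1253 is not a rational square. The splitting field Q(sqrt(1253)) has degree 2 over Q, and its unique nontrivial automorphism is sqrt(1253) ↦ -sqrt(1253). Hence Gal(Q(sqrt(1253))/Q) = Z/2Z.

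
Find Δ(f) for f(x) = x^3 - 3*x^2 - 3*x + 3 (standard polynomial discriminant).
Δ = 756

For x^3 + a x^2 + b x + c the discriminant is Δ = 18 a b c - 4 a^3 c + a^2 b^2 - 4 b^3 - 27 c^2.
Plug a = -3, b = -3, c = 3:
  18*(-3)*(-3)*(3) - 4*(-3)^3*(3) + (-3)^2*(-3)^2 - 4*(-3)^3 - 27*(3)^2
  = 486 + (324) + 81 + (108) + (-243)
  = 756.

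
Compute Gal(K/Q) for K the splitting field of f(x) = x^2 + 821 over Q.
Gal(K/Q) = Z/2Z (cyclic of order 2)

x^2 + 821 is irreducible over Q since -821 is not a rational square. The splitting field Q(sqrt(-821)) has degree 2 over Q, and its unique nontrivial automorphism is sqrt(-821) ↦ -sqrt(-821). Hence Gal(Q(sqrt(-821))/Q) = Z/2Z.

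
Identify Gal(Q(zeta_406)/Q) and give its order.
|Gal(Q(zeta_406)/Q)| = phi(406) = 168; group ≅ (Z/406Z)^* ≅ Z/6Z × Z/28Z

The n-th cyclotomic polynomial Φ_406(x) is the minimal polynomial of zeta_406 over Q and has degree phi(406) = 168. So Q(zeta_406) is a degree-168 Galois extension with Galois group (Z/406Z)^*. By CRT, (Z/406Z)^* ≅ (Z/2Z)^* × (Z/7Z)^* × (Z/29Z)^*. Each prime-power unit group is (Z/2Z)^* ≅ trivial group (order 1); (Z/7Z)^* ≅ Z/6Z; (Z/29Z)^* ≅ Z/28Z. Hence Gal(Q(zeta_406)/Q) ≅ Z/6Z × Z/28Z.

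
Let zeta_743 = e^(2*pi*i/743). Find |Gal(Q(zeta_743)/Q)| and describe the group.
|Gal(Q(zeta_743)/Q)| = phi(743) = 742; group ≅ (Z/743Z)^* ≅ Z/742Z

The n-th cyclotomic polynomial Φ_743(x) is the minimal polynomial of zeta_743 over Q and has degree phi(743) = 742. So Q(zeta_743) is a degree-742 Galois extension with Galois group (Z/743Z)^*. (Z/743Z)^* is cyclic since 743 is an odd prime power (or 4). Hence Gal(Q(zeta_743)/Q) ≅ Z/742Z.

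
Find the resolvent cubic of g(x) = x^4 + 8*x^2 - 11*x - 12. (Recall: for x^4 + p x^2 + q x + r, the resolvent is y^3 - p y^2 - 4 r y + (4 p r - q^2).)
h(y) = y^3 - 8*y^2 + 48*y - 505

Identify coefficients: p = 8, q = -11, r = -12.
Plug into h(y) = y^3 - p y^2 - 4 r y + (4 p r - q^2):
  h(y) = y^3 - (8) y^2 - 4*(-12) y + (4*(8)*(-12) - (-11)^2)
       = y^3 + (-8) y^2 + (48) y + (-505).
Simplifying: h(y) = y^3 - 8*y^2 + 48*y - 505.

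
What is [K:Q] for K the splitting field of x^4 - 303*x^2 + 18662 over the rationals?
[K:Q] = 4

f factors as (x^2 - 86)(x^2 - 217); the splitting field is K = Q(sqrt(86), sqrt(217)). Since 86, 217, and 18662 are all non-squares in Q, the three subfields Q(sqrt(86)), Q(sqrt(217)), Q(sqrt(18662)) are distinct degree-2 extensions, so [K:Q] = 4 (Klein four Galois group).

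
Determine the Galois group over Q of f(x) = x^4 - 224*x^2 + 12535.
Gal(K/Q) = V_4 (Klein four-group, Z/2Z × Z/2Z)

f factors as (x^2 - 109)(x^2 - 115), so the splitting field is K = Q(sqrt(109), sqrt(115)). The elements 109, 115, 12535 are all non-squares in Q, so sqrt(109) and sqrt(115) generate independent quadratic extensions. Thus [K:Q] = 4 and Gal(K/Q) is generated by the two order-2 automorphisms sqrt(109) ↦ -sqrt(109) and sqrt(115) ↦ -sqrt(115), giving V_4.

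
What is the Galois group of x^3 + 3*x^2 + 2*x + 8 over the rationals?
Gal(K/Q) = S_3 (symmetric group of order 6)

Compute the discriminant of x^3 + (3)*x^2 + (2)*x + (8): Δ = -1724. Since Δ is not a rational square, the Galois group is not contained in A_3; it must be the full S_3 (irreducibility of the cubic rules out anything smaller).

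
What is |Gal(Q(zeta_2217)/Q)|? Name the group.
|Gal(Q(zeta_2217)/Q)| = phi(2217) = 1476; group ≅ (Z/2217Z)^* ≅ Z/2Z × Z/738Z

The n-th cyclotomic polynomial Φ_2217(x) is the minimal polynomial of zeta_2217 over Q and has degree phi(2217) = 1476. So Q(zeta_2217) is a degree-1476 Galois extension with Galois group (Z/2217Z)^*. By CRT, (Z/2217Z)^* ≅ (Z/3Z)^* × (Z/739Z)^*. Each prime-power unit group is (Z/3Z)^* ≅ Z/2Z; (Z/739Z)^* ≅ Z/738Z. Hence Gal(Q(zeta_2217)/Q) ≅ Z/2Z × Z/738Z.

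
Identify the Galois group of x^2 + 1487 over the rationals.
Gal(K/Q) = Z/2Z (cyclic of order 2)

x^2 + 1487 is irreducible over Q since -1487 is not a rational square. The splitting field Q(sqrt(-1487)) has degree 2 over Q, and its unique nontrivial automorphism is sqrt(-1487) ↦ -sqrt(-1487). Hence Gal(Q(sqrt(-1487))/Q) = Z/2Z.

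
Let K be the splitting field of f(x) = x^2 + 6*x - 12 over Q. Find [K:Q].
[K:Q] = 2

The discriminant of x^2 + (6)*x + (-12) is b^2 - 4c = 36 - (-48) = 84. Since 84 is not a perfect square in Q, the polynomial is irreducible over Q. Its two roots generate a degree-2 extension, so [K:Q] = 2.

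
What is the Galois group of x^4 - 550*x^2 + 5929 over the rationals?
Gal(K/Q) = Z/2Z (cyclic of order 2)

f factors as (x^2 - 539)(x^2 - 11), so the splitting field is K = Q(sqrt(539), sqrt(11)). The squarefree part of 539 is 11 and the squarefree part of 11 is also 11, so sqrt(539) and sqrt(11) are both rational multiples of sqrt(11). Hence Q(sqrt(539)) = Q(sqrt(11)) = Q(sqrt(11)), and the splitting field collapses to a single degree-2 extension with Galois group Z/2Z.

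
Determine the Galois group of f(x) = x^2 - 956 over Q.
Gal(K/Q) = Z/2Z (cyclic of order 2)

x^2 - 956 is irreducible over Q since 956 is not a rational square. The splitting field Q(sqrt(956)) has degree 2 over Q, and its unique nontrivial automorphism is sqrt(956) ↦ -sqrt(956). Hence Gal(Q(sqrt(956))/Q) = Z/2Z.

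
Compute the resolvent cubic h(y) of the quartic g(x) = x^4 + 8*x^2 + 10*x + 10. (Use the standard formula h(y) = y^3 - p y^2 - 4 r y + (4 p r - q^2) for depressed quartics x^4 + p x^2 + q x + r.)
h(y) = y^3 - 8*y^2 - 40*y + 220

Identify coefficients: p = 8, q = 10, r = 10.
Plug into h(y) = y^3 - p y^2 - 4 r y + (4 p r - q^2):
  h(y) = y^3 - (8) y^2 - 4*(10) y + (4*(8)*(10) - (10)^2)
       = y^3 + (-8) y^2 + (-40) y + (220).
Simplifying: h(y) = y^3 - 8*y^2 - 40*y + 220.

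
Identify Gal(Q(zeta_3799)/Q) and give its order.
|Gal(Q(zeta_3799)/Q)| = phi(3799) = 3640; group ≅ (Z/3799Z)^* ≅ Z/28Z × Z/130Z

The n-th cyclotomic polynomial Φ_3799(x) is the minimal polynomial of zeta_3799 over Q and has degree phi(3799) = 3640. So Q(zeta_3799) is a degree-3640 Galois extension with Galois group (Z/3799Z)^*. By CRT, (Z/3799Z)^* ≅ (Z/29Z)^* × (Z/131Z)^*. Each prime-power unit group is (Z/29Z)^* ≅ Z/28Z; (Z/131Z)^* ≅ Z/130Z. Hence Gal(Q(zeta_3799)/Q) ≅ Z/28Z × Z/130Z.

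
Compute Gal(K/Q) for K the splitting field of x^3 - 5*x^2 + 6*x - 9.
Gal(K/Q) = S_3 (symmetric group of order 6)

Compute the discriminant of x^3 + (-5)*x^2 + (6)*x + (-9): Δ = -1791. Since Δ is not a rational square, the Galois group is not contained in A_3; it must be the full S_3 (irreducibility of the cubic rules out anything smaller).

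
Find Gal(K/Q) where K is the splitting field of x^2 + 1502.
Gal(K/Q) = Z/2Z (cyclic of order 2)

x^2 + 1502 is irreducible over Q since -1502 is not a rational square. The splitting field Q(sqrt(-1502)) has degree 2 over Q, and its unique nontrivial automorphism is sqrt(-1502) ↦ -sqrt(-1502). Hence Gal(Q(sqrt(-1502))/Q) = Z/2Z.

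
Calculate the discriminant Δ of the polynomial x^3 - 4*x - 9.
Δ = -1931

For a depressed cubic x^3 + p x + q the discriminant is Δ = -4 p^3 - 27 q^2 = -4*(-4)^3 - 27*(-9)^2 = 256 - 2187 = -1931.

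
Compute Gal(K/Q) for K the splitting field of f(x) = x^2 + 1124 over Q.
Gal(K/Q) = Z/2Z (cyclic of order 2)

x^2 + 1124 is irreducible over Q since -1124 is not a rational square. The splitting field Q(sqrt(-1124)) has degree 2 over Q, and its unique nontrivial automorphism is sqrt(-1124) ↦ -sqrt(-1124). Hence Gal(Q(sqrt(-1124))/Q) = Z/2Z.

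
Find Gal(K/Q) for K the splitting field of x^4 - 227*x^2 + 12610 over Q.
Gal(K/Q) = V_4 (Klein four-group, Z/2Z × Z/2Z)

f factors as (x^2 - 97)(x^2 - 130), so the splitting field is K = Q(sqrt(97), sqrt(130)). The elements 97, 130, 12610 are all non-squares in Q, so sqrt(97) and sqrt(130) generate independent quadratic extensions. Thus [K:Q] = 4 and Gal(K/Q) is generated by the two order-2 automorphisms sqrt(97) ↦ -sqrt(97) and sqrt(130) ↦ -sqrt(130), giving V_4.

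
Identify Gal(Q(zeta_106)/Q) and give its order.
|Gal(Q(zeta_106)/Q)| = phi(106) = 52; group ≅ (Z/106Z)^* ≅ Z/52Z

The n-th cyclotomic polynomial Φ_106(x) is the minimal polynomial of zeta_106 over Q and has degree phi(106) = 52. So Q(zeta_106) is a degree-52 Galois extension with Galois group (Z/106Z)^*. By CRT, (Z/106Z)^* ≅ (Z/2Z)^* × (Z/53Z)^*. Each prime-power unit group is (Z/2Z)^* ≅ trivial group (order 1); (Z/53Z)^* ≅ Z/52Z. Hence Gal(Q(zeta_106)/Q) ≅ Z/52Z.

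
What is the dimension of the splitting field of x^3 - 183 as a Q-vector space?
[K:Q] = 6

x^3 - 183 has one real root r = 183^(1/3) and two complex roots r*zeta_3, r*zeta_3^2 where zeta_3 = e^(2*pi*i/3). The splitting field is Q(r, zeta_3). [Q(r):Q] = 3 and [Q(zeta_3):Q] = 2 with gcd = 1, so [Q(r, zeta_3):Q] = 3 * 2 = 6.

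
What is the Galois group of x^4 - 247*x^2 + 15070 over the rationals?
Gal(K/Q) = V_4 (Klein four-group, Z/2Z × Z/2Z)

f factors as (x^2 - 137)(x^2 - 110), so the splitting field is K = Q(sqrt(137), sqrt(110)). The elements 137, 110, 15070 are all non-squares in Q, so sqrt(137) and sqrt(110) generate independent quadratic extensions. Thus [K:Q] = 4 and Gal(K/Q) is generated by the two order-2 automorphisms sqrt(137) ↦ -sqrt(137) and sqrt(110) ↦ -sqrt(110), giving V_4.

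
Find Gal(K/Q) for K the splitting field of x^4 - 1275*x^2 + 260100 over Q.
Gal(K/Q) = Z/2Z (cyclic of order 2)

f factors as (x^2 - 255)(x^2 - 1020), so the splitting field is K = Q(sqrt(255), sqrt(1020)). The squarefree part of 255 is 255 and the squarefree part of 1020 is also 255, so sqrt(255) and sqrt(1020) are both rational multiples of sqrt(255). Hence Q(sqrt(255)) = Q(sqrt(1020)) = Q(sqrt(255)), and the splitting field collapses to a single degree-2 extension with Galois group Z/2Z.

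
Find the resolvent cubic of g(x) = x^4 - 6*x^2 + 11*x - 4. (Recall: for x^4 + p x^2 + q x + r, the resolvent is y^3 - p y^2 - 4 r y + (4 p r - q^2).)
h(y) = y^3 + 6*y^2 + 16*y - 25

Identify coefficients: p = -6, q = 11, r = -4.
Plug into h(y) = y^3 - p y^2 - 4 r y + (4 p r - q^2):
  h(y) = y^3 - (-6) y^2 - 4*(-4) y + (4*(-6)*(-4) - (11)^2)
       = y^3 + (6) y^2 + (16) y + (-25).
Simplifying: h(y) = y^3 + 6*y^2 + 16*y - 25.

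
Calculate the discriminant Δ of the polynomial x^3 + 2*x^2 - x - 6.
Δ = -556

For x^3 + a x^2 + b x + c the discriminant is Δ = 18 a b c - 4 a^3 c + a^2 b^2 - 4 b^3 - 27 c^2.
Plug a = 2, b = -1, c = -6:
  18*(2)*(-1)*(-6) - 4*(2)^3*(-6) + (2)^2*(-1)^2 - 4*(-1)^3 - 27*(-6)^2
  = 216 + (192) + 4 + (4) + (-972)
  = -556.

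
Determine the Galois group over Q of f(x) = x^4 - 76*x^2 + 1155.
Gal(K/Q) = V_4 (Klein four-group, Z/2Z × Z/2Z)

f factors as (x^2 - 55)(x^2 - 21), so the splitting field is K = Q(sqrt(55), sqrt(21)). The elements 55, 21, 1155 are all non-squares in Q, so sqrt(55) and sqrt(21) generate independent quadratic extensions. Thus [K:Q] = 4 and Gal(K/Q) is generated by the two order-2 automorphisms sqrt(55) ↦ -sqrt(55) and sqrt(21) ↦ -sqrt(21), giving V_4.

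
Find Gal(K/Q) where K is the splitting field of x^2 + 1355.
Gal(K/Q) = Z/2Z (cyclic of order 2)

x^2 + 1355 is irreducible over Q since -1355 is not a rational square. The splitting field Q(sqrt(-1355)) has degree 2 over Q, and its unique nontrivial automorphism is sqrt(-1355) ↦ -sqrt(-1355). Hence Gal(Q(sqrt(-1355))/Q) = Z/2Z.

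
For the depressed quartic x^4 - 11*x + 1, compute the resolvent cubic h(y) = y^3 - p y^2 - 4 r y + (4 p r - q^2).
h(y) = y^3 - 4*y - 121

Identify coefficients: p = 0, q = -11, r = 1.
Plug into h(y) = y^3 - p y^2 - 4 r y + (4 p r - q^2):
  h(y) = y^3 - (0) y^2 - 4*(1) y + (4*(0)*(1) - (-11)^2)
       = y^3 + (0) y^2 + (-4) y + (-121).
Simplifying: h(y) = y^3 - 4*y - 121.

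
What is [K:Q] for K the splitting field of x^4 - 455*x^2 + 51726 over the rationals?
[K:Q] = 4

f factors as (x^2 - 222)(x^2 - 233); the splitting field is K = Q(sqrt(222), sqrt(233)). Since 222, 233, and 51726 are all non-squares in Q, the three subfields Q(sqrt(222)), Q(sqrt(233)), Q(sqrt(51726)) are distinct degree-2 extensions, so [K:Q] = 4 (Klein four Galois group).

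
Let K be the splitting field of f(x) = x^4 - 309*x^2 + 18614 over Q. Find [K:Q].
[K:Q] = 4

f factors as (x^2 - 82)(x^2 - 227); the splitting field is K = Q(sqrt(82), sqrt(227)). Since 82, 227, and 18614 are all non-squares in Q, the three subfields Q(sqrt(82)), Q(sqrt(227)), Q(sqrt(18614)) are distinct degree-2 extensions, so [K:Q] = 4 (Klein four Galois group).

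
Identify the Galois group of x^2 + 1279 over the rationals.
Gal(K/Q) = Z/2Z (cyclic of order 2)

x^2 + 1279 is irreducible over Q since -1279 is not a rational square. The splitting field Q(sqrt(-1279)) has degree 2 over Q, and its unique nontrivial automorphism is sqrt(-1279) ↦ -sqrt(-1279). Hence Gal(Q(sqrt(-1279))/Q) = Z/2Z.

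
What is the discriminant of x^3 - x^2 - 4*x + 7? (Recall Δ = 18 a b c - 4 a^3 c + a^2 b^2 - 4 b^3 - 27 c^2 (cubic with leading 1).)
Δ = -519

For x^3 + a x^2 + b x + c the discriminant is Δ = 18 a b c - 4 a^3 c + a^2 b^2 - 4 b^3 - 27 c^2.
Plug a = -1, b = -4, c = 7:
  18*(-1)*(-4)*(7) - 4*(-1)^3*(7) + (-1)^2*(-4)^2 - 4*(-4)^3 - 27*(7)^2
  = 504 + (28) + 16 + (256) + (-1323)
  = -519.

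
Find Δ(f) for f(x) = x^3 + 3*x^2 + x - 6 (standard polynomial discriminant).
Δ = -643

For x^3 + a x^2 + b x + c the discriminant is Δ = 18 a b c - 4 a^3 c + a^2 b^2 - 4 b^3 - 27 c^2.
Plug a = 3, b = 1, c = -6:
  18*(3)*(1)*(-6) - 4*(3)^3*(-6) + (3)^2*(1)^2 - 4*(1)^3 - 27*(-6)^2
  = -324 + (648) + 9 + (-4) + (-972)
  = -643.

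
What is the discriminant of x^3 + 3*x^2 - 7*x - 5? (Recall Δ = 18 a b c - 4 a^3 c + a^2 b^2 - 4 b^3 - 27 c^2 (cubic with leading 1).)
Δ = 3568

For x^3 + a x^2 + b x + c the discriminant is Δ = 18 a b c - 4 a^3 c + a^2 b^2 - 4 b^3 - 27 c^2.
Plug a = 3, b = -7, c = -5:
  18*(3)*(-7)*(-5) - 4*(3)^3*(-5) + (3)^2*(-7)^2 - 4*(-7)^3 - 27*(-5)^2
  = 1890 + (540) + 441 + (1372) + (-675)
  = 3568.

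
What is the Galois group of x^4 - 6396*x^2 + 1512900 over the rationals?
Gal(K/Q) = Z/2Z (cyclic of order 2)

f factors as (x^2 - 6150)(x^2 - 246), so the splitting field is K = Q(sqrt(6150), sqrt(246)). The squarefree part of 6150 is 246 and the squarefree part of 246 is also 246, so sqrt(6150) and sqrt(246) are both rational multiples of sqrt(246). Hence Q(sqrt(6150)) = Q(sqrt(246)) = Q(sqrt(246)), and the splitting field collapses to a single degree-2 extension with Galois group Z/2Z.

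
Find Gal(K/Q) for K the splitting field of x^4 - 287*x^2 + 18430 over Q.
Gal(K/Q) = V_4 (Klein four-group, Z/2Z × Z/2Z)

f factors as (x^2 - 97)(x^2 - 190), so the splitting field is K = Q(sqrt(97), sqrt(190)). The elements 97, 190, 18430 are all non-squares in Q, so sqrt(97) and sqrt(190) generate independent quadratic extensions. Thus [K:Q] = 4 and Gal(K/Q) is generated by the two order-2 automorphisms sqrt(97) ↦ -sqrt(97) and sqrt(190) ↦ -sqrt(190), giving V_4.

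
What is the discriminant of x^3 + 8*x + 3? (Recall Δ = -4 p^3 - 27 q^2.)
Δ = -2291

For a depressed cubic x^3 + p x + q the discriminant is Δ = -4 p^3 - 27 q^2 = -4*(8)^3 - 27*(3)^2 = -2048 - 243 = -2291.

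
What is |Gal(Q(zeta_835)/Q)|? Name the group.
|Gal(Q(zeta_835)/Q)| = phi(835) = 664; group ≅ (Z/835Z)^* ≅ Z/4Z × Z/166Z

The n-th cyclotomic polynomial Φ_835(x) is the minimal polynomial of zeta_835 over Q and has degree phi(835) = 664. So Q(zeta_835) is a degree-664 Galois extension with Galois group (Z/835Z)^*. By CRT, (Z/835Z)^* ≅ (Z/5Z)^* × (Z/167Z)^*. Each prime-power unit group is (Z/5Z)^* ≅ Z/4Z; (Z/167Z)^* ≅ Z/166Z. Hence Gal(Q(zeta_835)/Q) ≅ Z/4Z × Z/166Z.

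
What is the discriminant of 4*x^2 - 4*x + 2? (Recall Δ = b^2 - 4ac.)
Δ = -16

For a quadratic a x^2 + b x + c the discriminant is Δ = b^2 - 4ac = (-4)^2 - 4*(4)*(2) = 16 - (32) = -16.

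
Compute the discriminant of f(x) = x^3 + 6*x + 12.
Δ = -4752

For a depressed cubic x^3 + p x + q the discriminant is Δ = -4 p^3 - 27 q^2 = -4*(6)^3 - 27*(12)^2 = -864 - 3888 = -4752.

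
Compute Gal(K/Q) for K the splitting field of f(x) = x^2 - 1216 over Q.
Gal(K/Q) = Z/2Z (cyclic of order 2)

x^2 - 1216 is irreducible over Q since 1216 is not a rational square. The splitting field Q(sqrt(1216)) has degree 2 over Q, and its unique nontrivial automorphism is sqrt(1216) ↦ -sqrt(1216). Hence Gal(Q(sqrt(1216))/Q) = Z/2Z.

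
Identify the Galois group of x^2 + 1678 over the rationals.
Gal(K/Q) = Z/2Z (cyclic of order 2)

x^2 + 1678 is irreducible over Q since -1678 is not a rational square. The splitting field Q(sqrt(-1678)) has degree 2 over Q, and its unique nontrivial automorphism is sqrt(-1678) ↦ -sqrt(-1678). Hence Gal(Q(sqrt(-1678))/Q) = Z/2Z.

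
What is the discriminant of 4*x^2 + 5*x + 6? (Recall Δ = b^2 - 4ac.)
Δ = -71

For a quadratic a x^2 + b x + c the discriminant is Δ = b^2 - 4ac = (5)^2 - 4*(4)*(6) = 25 - (96) = -71.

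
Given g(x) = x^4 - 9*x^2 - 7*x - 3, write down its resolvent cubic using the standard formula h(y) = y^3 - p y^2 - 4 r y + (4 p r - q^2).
h(y) = y^3 + 9*y^2 + 12*y + 59

Identify coefficients: p = -9, q = -7, r = -3.
Plug into h(y) = y^3 - p y^2 - 4 r y + (4 p r - q^2):
  h(y) = y^3 - (-9) y^2 - 4*(-3) y + (4*(-9)*(-3) - (-7)^2)
       = y^3 + (9) y^2 + (12) y + (59).
Simplifying: h(y) = y^3 + 9*y^2 + 12*y + 59.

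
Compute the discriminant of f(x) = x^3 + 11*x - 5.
Δ = -5999

For a depressed cubic x^3 + p x + q the discriminant is Δ = -4 p^3 - 27 q^2 = -4*(11)^3 - 27*(-5)^2 = -5324 - 675 = -5999.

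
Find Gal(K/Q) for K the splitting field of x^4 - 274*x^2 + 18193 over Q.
Gal(K/Q) = V_4 (Klein four-group, Z/2Z × Z/2Z)

f factors as (x^2 - 161)(x^2 - 113), so the splitting field is K = Q(sqrt(161), sqrt(113)). The elements 161, 113, 18193 are all non-squares in Q, so sqrt(161) and sqrt(113) generate independent quadratic extensions. Thus [K:Q] = 4 and Gal(K/Q) is generated by the two order-2 automorphisms sqrt(161) ↦ -sqrt(161) and sqrt(113) ↦ -sqrt(113), giving V_4.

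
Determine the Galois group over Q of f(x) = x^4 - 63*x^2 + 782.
Gal(K/Q) = V_4 (Klein four-group, Z/2Z × Z/2Z)

f factors as (x^2 - 17)(x^2 - 46), so the splitting field is K = Q(sqrt(17), sqrt(46)). The elements 17, 46, 782 are all non-squares in Q, so sqrt(17) and sqrt(46) generate independent quadratic extensions. Thus [K:Q] = 4 and Gal(K/Q) is generated by the two order-2 automorphisms sqrt(17) ↦ -sqrt(17) and sqrt(46) ↦ -sqrt(46), giving V_4.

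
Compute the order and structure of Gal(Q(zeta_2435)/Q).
|Gal(Q(zeta_2435)/Q)| = phi(2435) = 1944; group ≅ (Z/2435Z)^* ≅ Z/4Z × Z/486Z

The n-th cyclotomic polynomial Φ_2435(x) is the minimal polynomial of zeta_2435 over Q and has degree phi(2435) = 1944. So Q(zeta_2435) is a degree-1944 Galois extension with Galois group (Z/2435Z)^*. By CRT, (Z/2435Z)^* ≅ (Z/5Z)^* × (Z/487Z)^*. Each prime-power unit group is (Z/5Z)^* ≅ Z/4Z; (Z/487Z)^* ≅ Z/486Z. Hence Gal(Q(zeta_2435)/Q) ≅ Z/4Z × Z/486Z.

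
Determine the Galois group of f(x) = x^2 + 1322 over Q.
Gal(K/Q) = Z/2Z (cyclic of order 2)

x^2 + 1322 is irreducible over Q since -1322 is not a rational square. The splitting field Q(sqrt(-1322)) has degree 2 over Q, and its unique nontrivial automorphism is sqrt(-1322) ↦ -sqrt(-1322). Hence Gal(Q(sqrt(-1322))/Q) = Z/2Z.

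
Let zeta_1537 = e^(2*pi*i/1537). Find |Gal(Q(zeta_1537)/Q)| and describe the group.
|Gal(Q(zeta_1537)/Q)| = phi(1537) = 1456; group ≅ (Z/1537Z)^* ≅ Z/28Z × Z/52Z

The n-th cyclotomic polynomial Φ_1537(x) is the minimal polynomial of zeta_1537 over Q and has degree phi(1537) = 1456. So Q(zeta_1537) is a degree-1456 Galois extension with Galois group (Z/1537Z)^*. By CRT, (Z/1537Z)^* ≅ (Z/29Z)^* × (Z/53Z)^*. Each prime-power unit group is (Z/29Z)^* ≅ Z/28Z; (Z/53Z)^* ≅ Z/52Z. Hence Gal(Q(zeta_1537)/Q) ≅ Z/28Z × Z/52Z.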